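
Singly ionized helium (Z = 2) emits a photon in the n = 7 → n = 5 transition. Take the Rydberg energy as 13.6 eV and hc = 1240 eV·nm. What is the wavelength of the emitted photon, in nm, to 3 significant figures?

1160 nm

For Z = 2 the level energies scale as Z², so the effective Rydberg energy is 13.6 × 4 = 54.40 eV.
ΔE = 54.40 × (1/5² − 1/7²) = 54.40 × 0.01959 = 1.066 eV.
λ = hc/ΔE = 1240 / 1.066 = 1160 nm.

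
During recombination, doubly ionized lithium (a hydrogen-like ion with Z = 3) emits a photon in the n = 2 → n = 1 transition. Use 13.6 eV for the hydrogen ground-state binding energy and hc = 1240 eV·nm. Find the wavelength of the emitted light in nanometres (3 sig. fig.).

13.5 nm

For Z = 3 the level energies scale as Z², so the effective Rydberg energy is 13.6 × 9 = 122.4 eV.
ΔE = 122.4 × (1/1² − 1/2²) = 122.4 × 0.7500 = 91.80 eV.
λ = hc/ΔE = 1240 / 91.80 = 13.5 nm.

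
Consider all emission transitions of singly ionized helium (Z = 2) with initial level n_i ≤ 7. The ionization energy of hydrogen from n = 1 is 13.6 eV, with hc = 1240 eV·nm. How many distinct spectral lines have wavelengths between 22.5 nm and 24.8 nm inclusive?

4

Enumerate all n_i → n_f pairs with 1 ≤ n_f < n_i ≤ 7 and compute λ = 1240 / [13.6·4·(1/n_f² − 1/n_i²)].
Lines falling in [22.5, 24.8] nm: 7→1 (23.27 nm), 6→1 (23.45 nm), 5→1 (23.74 nm), 4→1 (24.31 nm).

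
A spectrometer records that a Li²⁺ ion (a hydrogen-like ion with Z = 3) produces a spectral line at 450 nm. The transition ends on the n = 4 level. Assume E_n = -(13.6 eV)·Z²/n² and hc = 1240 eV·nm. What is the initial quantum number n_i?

The photon energy is ΔE = hc/λ = 1240 / 450 = 2.756 eV.
With Z = 3, ΔE = 122.4 × (1/n_f² − 1/n_i²), so 1/n_f² − 1/n_i² = 0.02251.
With n_f = 4: 1/n_i² = 1/16 − 0.02251 = 0.03999, so n_i ≈ 5.00.

n_i = 5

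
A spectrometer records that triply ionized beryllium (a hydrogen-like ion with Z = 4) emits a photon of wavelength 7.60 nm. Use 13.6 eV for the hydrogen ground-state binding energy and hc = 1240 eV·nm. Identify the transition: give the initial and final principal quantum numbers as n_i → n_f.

The photon energy is ΔE = hc/λ = 1240 / 7.60 = 163.2 eV.
With Z = 4, ΔE = 217.6 × (1/n_f² − 1/n_i²), so 1/n_f² − 1/n_i² = 0.7498.
Trying n_f = 1 gives 1/n_i² = 0.2502, i.e. n_i ≈ 2; this pair matches.

n_i = 2, n_f = 1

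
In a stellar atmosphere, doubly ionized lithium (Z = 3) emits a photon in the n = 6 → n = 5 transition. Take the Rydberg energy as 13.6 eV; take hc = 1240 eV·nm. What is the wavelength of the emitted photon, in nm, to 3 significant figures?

829 nm

For Z = 3 the level energies scale as Z², so the effective Rydberg energy is 13.6 × 9 = 122.4 eV.
ΔE = 122.4 × (1/5² − 1/6²) = 122.4 × 0.01222 = 1.496 eV.
λ = hc/ΔE = 1240 / 1.496 = 829 nm.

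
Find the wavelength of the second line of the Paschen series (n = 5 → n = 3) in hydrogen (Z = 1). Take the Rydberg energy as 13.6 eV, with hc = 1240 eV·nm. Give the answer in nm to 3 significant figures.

1280 nm

The Paschen series terminates on n_f = 3; the second line has n_i = 3+2 = 5.
ΔE = 13.60 × (1/3² − 1/5²) = 0.9671 eV.
λ = 1240 / 0.9671 = 1280 nm.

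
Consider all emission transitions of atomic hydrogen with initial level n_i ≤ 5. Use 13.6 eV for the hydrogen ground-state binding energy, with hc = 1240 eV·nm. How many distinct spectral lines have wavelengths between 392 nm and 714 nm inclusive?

3

Enumerate all n_i → n_f pairs with 1 ≤ n_f < n_i ≤ 5 and compute λ = 1240 / [13.6·1·(1/n_f² − 1/n_i²)].
Lines falling in [392, 714] nm: 5→2 (434.2 nm), 4→2 (486.3 nm), 3→2 (656.5 nm).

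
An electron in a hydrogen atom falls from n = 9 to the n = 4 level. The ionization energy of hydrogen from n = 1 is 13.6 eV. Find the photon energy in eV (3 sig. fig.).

0.682 eV

E_9 = −13.60/81 = −0.1679 eV and E_4 = −13.60/16 = −0.8500 eV.
The photon energy is |E_9 − E_4| = 0.682 eV.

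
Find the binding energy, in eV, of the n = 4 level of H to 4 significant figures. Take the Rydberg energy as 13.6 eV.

0.8500 eV

E_4 = −13.60/16 = −0.8500 eV, so ionization (to E = 0) requires 0.8500 eV.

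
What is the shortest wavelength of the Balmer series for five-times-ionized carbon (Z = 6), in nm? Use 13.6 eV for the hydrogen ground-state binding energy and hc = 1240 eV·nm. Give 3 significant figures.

The Balmer series has lower level n_f = 2; the series limit corresponds to n_i → ∞.
ΔE_max = 13.6 × 36 / 2² = 122.4 eV.
λ_min = 1240 / 122.4 = 10.1 nm.

10.1 nm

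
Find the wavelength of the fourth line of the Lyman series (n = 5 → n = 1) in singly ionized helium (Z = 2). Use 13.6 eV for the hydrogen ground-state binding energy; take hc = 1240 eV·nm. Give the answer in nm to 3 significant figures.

The Lyman series terminates on n_f = 1; the fourth line has n_i = 1+4 = 5.
ΔE = 54.40 × (1/1² − 1/5²) = 52.22 eV.
λ = 1240 / 52.22 = 23.7 nm.

23.7 nm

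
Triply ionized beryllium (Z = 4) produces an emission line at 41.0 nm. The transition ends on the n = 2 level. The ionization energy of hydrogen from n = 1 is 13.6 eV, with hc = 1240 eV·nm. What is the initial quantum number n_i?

n_i = 3

The photon energy is ΔE = hc/λ = 1240 / 41.0 = 30.24 eV.
With Z = 4, ΔE = 217.6 × (1/n_f² − 1/n_i²), so 1/n_f² − 1/n_i² = 0.1390.
With n_f = 2: 1/n_i² = 1/4 − 0.1390 = 0.1110, so n_i ≈ 3.00.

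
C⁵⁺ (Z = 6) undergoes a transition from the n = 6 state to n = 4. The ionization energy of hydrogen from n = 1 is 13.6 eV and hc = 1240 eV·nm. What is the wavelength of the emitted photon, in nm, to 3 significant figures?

For Z = 6 the level energies scale as Z², so the effective Rydberg energy is 13.6 × 36 = 489.6 eV.
ΔE = 489.6 × (1/4² − 1/6²) = 489.6 × 0.03472 = 17.00 eV.
λ = hc/ΔE = 1240 / 17.00 = 72.9 nm.

72.9 nm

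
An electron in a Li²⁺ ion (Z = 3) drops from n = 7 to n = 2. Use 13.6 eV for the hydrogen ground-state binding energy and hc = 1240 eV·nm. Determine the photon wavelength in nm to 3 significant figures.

44.1 nm

For Z = 3 the level energies scale as Z², so the effective Rydberg energy is 13.6 × 9 = 122.4 eV.
ΔE = 122.4 × (1/2² − 1/7²) = 122.4 × 0.2296 = 28.10 eV.
λ = hc/ΔE = 1240 / 28.10 = 44.1 nm.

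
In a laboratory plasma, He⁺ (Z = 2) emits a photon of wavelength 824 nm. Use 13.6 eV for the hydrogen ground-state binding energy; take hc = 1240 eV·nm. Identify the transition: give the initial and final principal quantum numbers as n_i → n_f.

n_i = 9, n_f = 5

The photon energy is ΔE = hc/λ = 1240 / 824 = 1.505 eV.
With Z = 2, ΔE = 54.40 × (1/n_f² − 1/n_i²), so 1/n_f² − 1/n_i² = 0.02766.
Trying n_f = 5 gives 1/n_i² = 0.01234, i.e. n_i ≈ 9; this pair matches.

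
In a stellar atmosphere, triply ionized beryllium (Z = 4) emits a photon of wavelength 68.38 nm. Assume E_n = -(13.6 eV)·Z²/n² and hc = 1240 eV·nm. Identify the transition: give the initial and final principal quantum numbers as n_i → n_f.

n_i = 6, n_f = 3

The photon energy is ΔE = hc/λ = 1240 / 68.38 = 18.13 eV.
With Z = 4, ΔE = 217.6 × (1/n_f² − 1/n_i²), so 1/n_f² − 1/n_i² = 0.08334.
Trying n_f = 3 gives 1/n_i² = 0.02777, i.e. n_i ≈ 6; this pair matches.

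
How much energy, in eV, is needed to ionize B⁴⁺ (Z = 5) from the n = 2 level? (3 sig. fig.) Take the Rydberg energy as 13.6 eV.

E_n = −13.6 Z²/n² = −340.0/n² eV for Z = 5.
E_2 = −340.0/4 = −85.0 eV, so ionization (to E = 0) requires 85.0 eV.

85.0 eV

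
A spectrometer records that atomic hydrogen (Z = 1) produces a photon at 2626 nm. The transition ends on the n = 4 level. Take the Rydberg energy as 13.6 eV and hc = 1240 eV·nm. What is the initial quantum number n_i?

The photon energy is ΔE = hc/λ = 1240 / 2626 = 0.4722 eV.
With Z = 1, ΔE = 13.60 × (1/n_f² − 1/n_i²), so 1/n_f² − 1/n_i² = 0.03472.
With n_f = 4: 1/n_i² = 1/16 − 0.03472 = 0.02778, so n_i ≈ 6.00.

n_i = 6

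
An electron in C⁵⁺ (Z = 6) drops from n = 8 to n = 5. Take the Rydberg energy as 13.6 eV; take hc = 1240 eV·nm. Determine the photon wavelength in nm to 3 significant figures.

104 nm

For Z = 6 the level energies scale as Z², so the effective Rydberg energy is 13.6 × 36 = 489.6 eV.
ΔE = 489.6 × (1/5² − 1/8²) = 489.6 × 0.02438 = 11.93 eV.
λ = hc/ΔE = 1240 / 11.93 = 104 nm.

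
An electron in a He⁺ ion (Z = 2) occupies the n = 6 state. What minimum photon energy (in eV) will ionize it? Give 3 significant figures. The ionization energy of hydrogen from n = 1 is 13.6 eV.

E_n = −13.6 Z²/n² = −54.40/n² eV for Z = 2.
E_6 = −54.40/36 = −1.51 eV, so ionization (to E = 0) requires 1.51 eV.

1.51 eV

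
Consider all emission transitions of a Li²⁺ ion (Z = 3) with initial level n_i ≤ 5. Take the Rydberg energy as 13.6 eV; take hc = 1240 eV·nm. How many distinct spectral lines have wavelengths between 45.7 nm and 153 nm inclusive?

Enumerate all n_i → n_f pairs with 1 ≤ n_f < n_i ≤ 5 and compute λ = 1240 / [13.6·9·(1/n_f² − 1/n_i²)].
Lines falling in [45.7, 153] nm: 5→2 (48.24 nm), 4→2 (54.03 nm), 3→2 (72.94 nm), 5→3 (142.5 nm).

4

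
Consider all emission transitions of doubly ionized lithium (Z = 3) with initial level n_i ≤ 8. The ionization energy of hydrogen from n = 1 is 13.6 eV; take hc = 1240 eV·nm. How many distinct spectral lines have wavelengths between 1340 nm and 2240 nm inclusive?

2

Enumerate all n_i → n_f pairs with 1 ≤ n_f < n_i ≤ 8 and compute λ = 1240 / [13.6·9·(1/n_f² − 1/n_i²)].
Lines falling in [1340, 2240] nm: 7→6 (1375 nm), 8→7 (2118 nm).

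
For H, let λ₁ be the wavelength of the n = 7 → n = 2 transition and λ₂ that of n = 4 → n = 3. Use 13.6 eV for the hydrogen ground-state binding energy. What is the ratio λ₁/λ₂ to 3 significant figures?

λ ∝ 1/ΔE ∝ 1/(1/n_f² − 1/n_i²), and the Z² and hc factors cancel in the ratio.
λ₁/λ₂ = (1/3² − 1/4²)/(1/2² − 1/7²) = 0.04861/0.2296 = 0.212.

0.212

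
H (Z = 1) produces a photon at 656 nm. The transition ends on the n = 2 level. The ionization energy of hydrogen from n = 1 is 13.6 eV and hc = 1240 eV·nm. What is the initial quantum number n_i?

The photon energy is ΔE = hc/λ = 1240 / 656 = 1.890 eV.
With Z = 1, ΔE = 13.60 × (1/n_f² − 1/n_i²), so 1/n_f² − 1/n_i² = 0.1390.
With n_f = 2: 1/n_i² = 1/4 − 0.1390 = 0.1110, so n_i ≈ 3.00.

n_i = 3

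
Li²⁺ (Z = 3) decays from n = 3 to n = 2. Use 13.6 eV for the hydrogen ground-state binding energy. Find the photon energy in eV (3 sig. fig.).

17.0 eV

The Bohr energies scale as Z², so for Z = 3: E_n = −122.4/n² eV.
E_3 = −122.4/9 = −13.60 eV and E_2 = −122.4/4 = −30.60 eV.
The photon energy is |E_3 − E_2| = 17.0 eV.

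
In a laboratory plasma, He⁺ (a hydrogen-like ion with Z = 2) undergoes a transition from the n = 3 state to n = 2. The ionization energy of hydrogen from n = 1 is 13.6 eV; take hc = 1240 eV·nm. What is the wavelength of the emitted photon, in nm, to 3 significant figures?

For Z = 2 the level energies scale as Z², so the effective Rydberg energy is 13.6 × 4 = 54.40 eV.
ΔE = 54.40 × (1/2² − 1/3²) = 54.40 × 0.1389 = 7.556 eV.
λ = hc/ΔE = 1240 / 7.556 = 164 nm.

164 nm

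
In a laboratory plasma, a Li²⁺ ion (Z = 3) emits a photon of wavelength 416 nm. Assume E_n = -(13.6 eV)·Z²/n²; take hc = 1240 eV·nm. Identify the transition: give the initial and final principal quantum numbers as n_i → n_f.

The photon energy is ΔE = hc/λ = 1240 / 416 = 2.981 eV.
With Z = 3, ΔE = 122.4 × (1/n_f² − 1/n_i²), so 1/n_f² − 1/n_i² = 0.02435.
Trying n_f = 5 gives 1/n_i² = 0.01565, i.e. n_i ≈ 8; this pair matches.

n_i = 8, n_f = 5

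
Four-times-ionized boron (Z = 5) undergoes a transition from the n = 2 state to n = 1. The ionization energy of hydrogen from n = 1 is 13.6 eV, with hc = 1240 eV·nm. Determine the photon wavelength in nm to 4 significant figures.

4.863 nm

For Z = 5 the level energies scale as Z², so the effective Rydberg energy is 13.6 × 25 = 340.0 eV.
ΔE = 340.0 × (1/1² − 1/2²) = 340.0 × 0.7500 = 255.0 eV.
λ = hc/ΔE = 1240 / 255.0 = 4.863 nm.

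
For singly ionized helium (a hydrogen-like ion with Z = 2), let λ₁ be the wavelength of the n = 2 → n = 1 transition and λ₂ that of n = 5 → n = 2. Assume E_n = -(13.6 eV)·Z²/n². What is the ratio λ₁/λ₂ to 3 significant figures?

0.280

λ ∝ 1/ΔE ∝ 1/(1/n_f² − 1/n_i²), and the Z² and hc factors cancel in the ratio.
λ₁/λ₂ = (1/2² − 1/5²)/(1/1² − 1/2²) = 0.2100/0.7500 = 0.280.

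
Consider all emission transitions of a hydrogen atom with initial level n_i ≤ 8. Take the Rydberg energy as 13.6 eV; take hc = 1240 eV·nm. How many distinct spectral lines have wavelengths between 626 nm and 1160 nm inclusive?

Enumerate all n_i → n_f pairs with 1 ≤ n_f < n_i ≤ 8 and compute λ = 1240 / [13.6·1·(1/n_f² − 1/n_i²)].
Lines falling in [626, 1160] nm: 3→2 (656.5 nm), 8→3 (954.9 nm), 7→3 (1005 nm), 6→3 (1094 nm).

4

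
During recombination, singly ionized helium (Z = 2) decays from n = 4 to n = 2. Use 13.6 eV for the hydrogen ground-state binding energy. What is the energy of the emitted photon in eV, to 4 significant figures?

10.20 eV

The Bohr energies scale as Z², so for Z = 2: E_n = −54.40/n² eV.
E_4 = −54.40/16 = −3.400 eV and E_2 = −54.40/4 = −13.60 eV.
The photon energy is |E_4 − E_2| = 10.20 eV.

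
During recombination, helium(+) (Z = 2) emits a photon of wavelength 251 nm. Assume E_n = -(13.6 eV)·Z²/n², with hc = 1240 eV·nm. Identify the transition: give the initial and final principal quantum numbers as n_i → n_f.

n_i = 7, n_f = 3

The photon energy is ΔE = hc/λ = 1240 / 251 = 4.940 eV.
With Z = 2, ΔE = 54.40 × (1/n_f² − 1/n_i²), so 1/n_f² − 1/n_i² = 0.09081.
Trying n_f = 3 gives 1/n_i² = 0.02030, i.e. n_i ≈ 7; this pair matches.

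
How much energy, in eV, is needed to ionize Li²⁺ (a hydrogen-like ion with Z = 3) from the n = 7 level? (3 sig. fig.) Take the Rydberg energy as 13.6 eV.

2.50 eV

E_n = −13.6 Z²/n² = −122.4/n² eV for Z = 3.
E_7 = −122.4/49 = −2.50 eV, so ionization (to E = 0) requires 2.50 eV.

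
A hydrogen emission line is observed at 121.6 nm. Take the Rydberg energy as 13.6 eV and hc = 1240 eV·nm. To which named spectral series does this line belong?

ΔE = 1240/121.6 = 10.20 eV.
This matches 13.6 × (1/1² − 1/2²), so n_f = 1: the Lyman series.

Lyman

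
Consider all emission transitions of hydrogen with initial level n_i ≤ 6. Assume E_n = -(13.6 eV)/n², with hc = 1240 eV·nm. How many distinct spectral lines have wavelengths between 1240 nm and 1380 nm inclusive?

1

Enumerate all n_i → n_f pairs with 1 ≤ n_f < n_i ≤ 6 and compute λ = 1240 / [13.6·1·(1/n_f² − 1/n_i²)].
Lines falling in [1240, 1380] nm: 5→3 (1282 nm).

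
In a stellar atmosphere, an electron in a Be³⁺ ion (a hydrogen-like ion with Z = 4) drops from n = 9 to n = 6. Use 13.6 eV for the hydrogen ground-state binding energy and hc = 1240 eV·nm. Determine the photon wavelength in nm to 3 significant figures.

For Z = 4 the level energies scale as Z², so the effective Rydberg energy is 13.6 × 16 = 217.6 eV.
ΔE = 217.6 × (1/6² − 1/9²) = 217.6 × 0.01543 = 3.358 eV.
λ = hc/ΔE = 1240 / 3.358 = 369 nm.

369 nm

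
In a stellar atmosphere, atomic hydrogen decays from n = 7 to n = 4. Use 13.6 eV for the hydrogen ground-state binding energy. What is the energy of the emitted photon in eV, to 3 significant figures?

E_7 = −13.60/49 = −0.2776 eV and E_4 = −13.60/16 = −0.8500 eV.
The photon energy is |E_7 − E_4| = 0.572 eV.

0.572 eV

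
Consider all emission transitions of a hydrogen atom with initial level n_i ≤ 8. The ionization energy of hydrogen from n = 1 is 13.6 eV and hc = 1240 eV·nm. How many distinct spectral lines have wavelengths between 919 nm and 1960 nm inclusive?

6

Enumerate all n_i → n_f pairs with 1 ≤ n_f < n_i ≤ 8 and compute λ = 1240 / [13.6·1·(1/n_f² − 1/n_i²)].
Lines falling in [919, 1960] nm: 8→3 (954.9 nm), 7→3 (1005 nm), 6→3 (1094 nm), 5→3 (1282 nm), 4→3 (1876 nm), 8→4 (1945 nm).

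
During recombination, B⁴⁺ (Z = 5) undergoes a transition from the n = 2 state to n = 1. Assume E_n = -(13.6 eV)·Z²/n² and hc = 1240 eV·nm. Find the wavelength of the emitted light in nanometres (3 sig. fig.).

For Z = 5 the level energies scale as Z², so the effective Rydberg energy is 13.6 × 25 = 340.0 eV.
ΔE = 340.0 × (1/1² − 1/2²) = 340.0 × 0.7500 = 255.0 eV.
λ = hc/ΔE = 1240 / 255.0 = 4.86 nm.

4.86 nm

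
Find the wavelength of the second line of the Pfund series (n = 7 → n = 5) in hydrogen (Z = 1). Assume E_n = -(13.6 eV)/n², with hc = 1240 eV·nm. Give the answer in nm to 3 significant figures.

4650 nm

The Pfund series terminates on n_f = 5; the second line has n_i = 5+2 = 7.
ΔE = 13.60 × (1/5² − 1/7²) = 0.2664 eV.
λ = 1240 / 0.2664 = 4650 nm.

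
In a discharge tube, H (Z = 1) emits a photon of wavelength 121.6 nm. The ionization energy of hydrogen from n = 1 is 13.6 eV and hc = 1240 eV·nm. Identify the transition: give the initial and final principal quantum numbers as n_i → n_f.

The photon energy is ΔE = hc/λ = 1240 / 121.6 = 10.20 eV.
With Z = 1, ΔE = 13.60 × (1/n_f² − 1/n_i²), so 1/n_f² − 1/n_i² = 0.7498.
Trying n_f = 1 gives 1/n_i² = 0.2502, i.e. n_i ≈ 2; this pair matches.

n_i = 2, n_f = 1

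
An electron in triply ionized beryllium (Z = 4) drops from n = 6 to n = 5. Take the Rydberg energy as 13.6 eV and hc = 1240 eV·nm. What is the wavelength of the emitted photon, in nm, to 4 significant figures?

466.2 nm

For Z = 4 the level energies scale as Z², so the effective Rydberg energy is 13.6 × 16 = 217.6 eV.
ΔE = 217.6 × (1/5² − 1/6²) = 217.6 × 0.01222 = 2.660 eV.
λ = hc/ΔE = 1240 / 2.660 = 466.2 nm.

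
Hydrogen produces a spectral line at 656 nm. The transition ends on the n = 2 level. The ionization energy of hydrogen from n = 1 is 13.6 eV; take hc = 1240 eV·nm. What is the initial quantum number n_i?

The photon energy is ΔE = hc/λ = 1240 / 656 = 1.890 eV.
With Z = 1, ΔE = 13.60 × (1/n_f² − 1/n_i²), so 1/n_f² − 1/n_i² = 0.1390.
With n_f = 2: 1/n_i² = 1/4 − 0.1390 = 0.1110, so n_i ≈ 3.00.

n_i = 3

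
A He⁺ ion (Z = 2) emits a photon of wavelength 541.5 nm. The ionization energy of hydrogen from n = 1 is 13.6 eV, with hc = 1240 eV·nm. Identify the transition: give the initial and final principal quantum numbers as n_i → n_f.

The photon energy is ΔE = hc/λ = 1240 / 541.5 = 2.290 eV.
With Z = 2, ΔE = 54.40 × (1/n_f² − 1/n_i²), so 1/n_f² − 1/n_i² = 0.04209.
Trying n_f = 4 gives 1/n_i² = 0.02041, i.e. n_i ≈ 7; this pair matches.

n_i = 7, n_f = 4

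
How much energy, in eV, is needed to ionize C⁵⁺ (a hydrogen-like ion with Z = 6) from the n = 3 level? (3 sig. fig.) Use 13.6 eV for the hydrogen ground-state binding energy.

54.4 eV

E_n = −13.6 Z²/n² = −489.6/n² eV for Z = 6.
E_3 = −489.6/9 = −54.4 eV, so ionization (to E = 0) requires 54.4 eV.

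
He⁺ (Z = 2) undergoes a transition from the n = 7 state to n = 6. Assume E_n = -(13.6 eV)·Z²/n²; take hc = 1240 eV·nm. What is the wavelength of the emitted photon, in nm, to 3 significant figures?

3090 nm

For Z = 2 the level energies scale as Z², so the effective Rydberg energy is 13.6 × 4 = 54.40 eV.
ΔE = 54.40 × (1/6² − 1/7²) = 54.40 × 0.007370 = 0.4009 eV.
λ = hc/ΔE = 1240 / 0.4009 = 3090 nm.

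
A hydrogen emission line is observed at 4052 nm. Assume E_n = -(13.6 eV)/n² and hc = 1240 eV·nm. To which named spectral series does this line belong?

Brackett

ΔE = 1240/4052 = 0.3060 eV.
This matches 13.6 × (1/4² − 1/5²), so n_f = 4: the Brackett series.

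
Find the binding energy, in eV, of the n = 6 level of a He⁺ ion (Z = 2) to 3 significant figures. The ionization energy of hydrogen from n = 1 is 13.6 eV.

E_n = −13.6 Z²/n² = −54.40/n² eV for Z = 2.
E_6 = −54.40/36 = −1.51 eV, so ionization (to E = 0) requires 1.51 eV.

1.51 eV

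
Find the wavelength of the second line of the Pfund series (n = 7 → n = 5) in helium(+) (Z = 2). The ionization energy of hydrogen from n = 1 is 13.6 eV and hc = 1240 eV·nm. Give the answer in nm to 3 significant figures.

1160 nm

The Pfund series terminates on n_f = 5; the second line has n_i = 5+2 = 7.
ΔE = 54.40 × (1/5² − 1/7²) = 1.066 eV.
λ = 1240 / 1.066 = 1160 nm.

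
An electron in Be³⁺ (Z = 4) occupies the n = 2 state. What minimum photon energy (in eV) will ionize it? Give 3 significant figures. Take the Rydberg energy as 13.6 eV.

E_n = −13.6 Z²/n² = −217.6/n² eV for Z = 4.
E_2 = −217.6/4 = −54.4 eV, so ionization (to E = 0) requires 54.4 eV.

54.4 eV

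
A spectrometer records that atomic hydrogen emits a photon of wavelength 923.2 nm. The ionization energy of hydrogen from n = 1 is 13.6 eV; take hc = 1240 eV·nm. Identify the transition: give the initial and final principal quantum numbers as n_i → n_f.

The photon energy is ΔE = hc/λ = 1240 / 923.2 = 1.343 eV.
With Z = 1, ΔE = 13.60 × (1/n_f² − 1/n_i²), so 1/n_f² − 1/n_i² = 0.09876.
Trying n_f = 3 gives 1/n_i² = 0.01235, i.e. n_i ≈ 9; this pair matches.

n_i = 9, n_f = 3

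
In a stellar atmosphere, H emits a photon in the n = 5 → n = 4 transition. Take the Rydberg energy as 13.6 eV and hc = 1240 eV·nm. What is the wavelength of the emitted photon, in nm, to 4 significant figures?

4052 nm

ΔE = 13.60 × (1/4² − 1/5²) = 13.60 × 0.02250 = 0.3060 eV.
λ = hc/ΔE = 1240 / 0.3060 = 4052 nm.
This line belongs to the Brackett series.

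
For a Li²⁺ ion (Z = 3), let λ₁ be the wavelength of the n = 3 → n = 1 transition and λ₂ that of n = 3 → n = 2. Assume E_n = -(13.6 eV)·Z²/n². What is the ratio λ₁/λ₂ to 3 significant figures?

λ ∝ 1/ΔE ∝ 1/(1/n_f² − 1/n_i²), and the Z² and hc factors cancel in the ratio.
λ₁/λ₂ = (1/2² − 1/3²)/(1/1² − 1/3²) = 0.1389/0.8889 = 0.156.

0.156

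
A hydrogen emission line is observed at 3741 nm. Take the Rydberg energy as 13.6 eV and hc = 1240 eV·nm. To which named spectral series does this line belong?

Pfund

ΔE = 1240/3741 = 0.3315 eV.
This matches 13.6 × (1/5² − 1/8²), so n_f = 5: the Pfund series.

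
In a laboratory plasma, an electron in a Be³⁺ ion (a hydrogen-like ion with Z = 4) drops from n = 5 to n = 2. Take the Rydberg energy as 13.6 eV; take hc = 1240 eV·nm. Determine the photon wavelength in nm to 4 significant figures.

27.14 nm

For Z = 4 the level energies scale as Z², so the effective Rydberg energy is 13.6 × 16 = 217.6 eV.
ΔE = 217.6 × (1/2² − 1/5²) = 217.6 × 0.2100 = 45.70 eV.
λ = hc/ΔE = 1240 / 45.70 = 27.14 nm.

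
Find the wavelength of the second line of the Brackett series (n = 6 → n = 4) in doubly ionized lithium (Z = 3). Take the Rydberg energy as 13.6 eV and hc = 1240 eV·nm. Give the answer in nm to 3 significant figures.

The Brackett series terminates on n_f = 4; the second line has n_i = 4+2 = 6.
ΔE = 122.4 × (1/4² − 1/6²) = 4.250 eV.
λ = 1240 / 4.250 = 292 nm.

292 nm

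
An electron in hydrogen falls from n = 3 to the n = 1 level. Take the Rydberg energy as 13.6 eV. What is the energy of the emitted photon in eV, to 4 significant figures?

E_3 = −13.60/9 = −1.511 eV and E_1 = −13.60/1 = −13.60 eV.
The photon energy is |E_3 − E_1| = 12.09 eV.

12.09 eV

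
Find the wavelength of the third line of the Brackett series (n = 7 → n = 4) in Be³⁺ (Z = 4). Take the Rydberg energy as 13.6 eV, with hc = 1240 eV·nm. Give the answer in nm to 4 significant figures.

135.4 nm

The Brackett series terminates on n_f = 4; the third line has n_i = 4+3 = 7.
ΔE = 217.6 × (1/4² − 1/7²) = 9.159 eV.
λ = 1240 / 9.159 = 135.4 nm.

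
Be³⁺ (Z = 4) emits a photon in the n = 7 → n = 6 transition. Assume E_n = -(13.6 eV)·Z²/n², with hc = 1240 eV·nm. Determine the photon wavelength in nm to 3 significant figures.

773 nm

For Z = 4 the level energies scale as Z², so the effective Rydberg energy is 13.6 × 16 = 217.6 eV.
ΔE = 217.6 × (1/6² − 1/7²) = 217.6 × 0.007370 = 1.604 eV.
λ = hc/ΔE = 1240 / 1.604 = 773 nm.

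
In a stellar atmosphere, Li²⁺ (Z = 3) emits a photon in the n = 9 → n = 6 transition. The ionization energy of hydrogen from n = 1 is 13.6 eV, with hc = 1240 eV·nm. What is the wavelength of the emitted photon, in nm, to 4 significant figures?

656.5 nm

For Z = 3 the level energies scale as Z², so the effective Rydberg energy is 13.6 × 9 = 122.4 eV.
ΔE = 122.4 × (1/6² − 1/9²) = 122.4 × 0.01543 = 1.889 eV.
λ = hc/ΔE = 1240 / 1.889 = 656.5 nm.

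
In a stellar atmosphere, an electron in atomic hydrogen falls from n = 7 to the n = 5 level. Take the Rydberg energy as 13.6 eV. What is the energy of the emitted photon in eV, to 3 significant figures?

0.266 eV

E_7 = −13.60/49 = −0.2776 eV and E_5 = −13.60/25 = −0.5440 eV.
The photon energy is |E_7 − E_5| = 0.266 eV.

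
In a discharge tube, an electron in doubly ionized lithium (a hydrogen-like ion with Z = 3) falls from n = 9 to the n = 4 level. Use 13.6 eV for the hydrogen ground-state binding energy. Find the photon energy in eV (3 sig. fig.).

6.14 eV

The Bohr energies scale as Z², so for Z = 3: E_n = −122.4/n² eV.
E_9 = −122.4/81 = −1.511 eV and E_4 = −122.4/16 = −7.650 eV.
The photon energy is |E_9 − E_4| = 6.14 eV.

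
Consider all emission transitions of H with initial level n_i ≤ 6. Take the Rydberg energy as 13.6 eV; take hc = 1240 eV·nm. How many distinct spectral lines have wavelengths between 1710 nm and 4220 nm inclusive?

Enumerate all n_i → n_f pairs with 1 ≤ n_f < n_i ≤ 6 and compute λ = 1240 / [13.6·1·(1/n_f² − 1/n_i²)].
Lines falling in [1710, 4220] nm: 4→3 (1876 nm), 6→4 (2626 nm), 5→4 (4052 nm).

3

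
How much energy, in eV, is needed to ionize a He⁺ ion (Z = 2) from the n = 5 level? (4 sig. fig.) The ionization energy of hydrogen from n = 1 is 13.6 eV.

2.176 eV

E_n = −13.6 Z²/n² = −54.40/n² eV for Z = 2.
E_5 = −54.40/25 = −2.176 eV, so ionization (to E = 0) requires 2.176 eV.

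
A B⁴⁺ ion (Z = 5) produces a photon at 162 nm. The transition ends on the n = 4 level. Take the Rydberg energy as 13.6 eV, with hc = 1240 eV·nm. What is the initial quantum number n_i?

The photon energy is ΔE = hc/λ = 1240 / 162 = 7.654 eV.
With Z = 5, ΔE = 340.0 × (1/n_f² − 1/n_i²), so 1/n_f² − 1/n_i² = 0.02251.
With n_f = 4: 1/n_i² = 1/16 − 0.02251 = 0.03999, so n_i ≈ 5.00.

n_i = 5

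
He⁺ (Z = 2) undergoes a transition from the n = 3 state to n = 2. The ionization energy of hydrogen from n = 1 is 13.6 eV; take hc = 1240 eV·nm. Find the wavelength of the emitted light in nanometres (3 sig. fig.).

For Z = 2 the level energies scale as Z², so the effective Rydberg energy is 13.6 × 4 = 54.40 eV.
ΔE = 54.40 × (1/2² − 1/3²) = 54.40 × 0.1389 = 7.556 eV.
λ = hc/ΔE = 1240 / 7.556 = 164 nm.

164 nm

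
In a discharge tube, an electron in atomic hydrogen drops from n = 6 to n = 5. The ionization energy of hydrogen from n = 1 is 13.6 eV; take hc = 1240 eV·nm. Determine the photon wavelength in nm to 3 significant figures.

7460 nm

ΔE = 13.60 × (1/5² − 1/6²) = 13.60 × 0.01222 = 0.1662 eV.
λ = hc/ΔE = 1240 / 0.1662 = 7460 nm.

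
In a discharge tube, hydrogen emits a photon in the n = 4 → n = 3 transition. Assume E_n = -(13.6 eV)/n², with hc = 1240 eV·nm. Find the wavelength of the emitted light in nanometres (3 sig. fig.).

1880 nm

ΔE = 13.60 × (1/3² − 1/4²) = 13.60 × 0.04861 = 0.6611 eV.
λ = hc/ΔE = 1240 / 0.6611 = 1880 nm.
This line belongs to the Paschen series.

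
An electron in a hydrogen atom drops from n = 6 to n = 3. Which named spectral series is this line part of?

Paschen

The series is set by the lower level: n_f = 3 is the Paschen series.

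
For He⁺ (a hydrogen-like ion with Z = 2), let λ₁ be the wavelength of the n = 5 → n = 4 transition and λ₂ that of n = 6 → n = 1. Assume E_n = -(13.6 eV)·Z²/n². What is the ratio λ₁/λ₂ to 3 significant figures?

λ ∝ 1/ΔE ∝ 1/(1/n_f² − 1/n_i²), and the Z² and hc factors cancel in the ratio.
λ₁/λ₂ = (1/1² − 1/6²)/(1/4² − 1/5²) = 0.9722/0.02250 = 43.2.

43.2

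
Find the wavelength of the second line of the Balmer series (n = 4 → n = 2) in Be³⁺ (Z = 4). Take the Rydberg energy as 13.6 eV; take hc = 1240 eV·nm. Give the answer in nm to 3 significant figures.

30.4 nm

The Balmer series terminates on n_f = 2; the second line has n_i = 2+2 = 4.
ΔE = 217.6 × (1/2² − 1/4²) = 40.80 eV.
λ = 1240 / 40.80 = 30.4 nm.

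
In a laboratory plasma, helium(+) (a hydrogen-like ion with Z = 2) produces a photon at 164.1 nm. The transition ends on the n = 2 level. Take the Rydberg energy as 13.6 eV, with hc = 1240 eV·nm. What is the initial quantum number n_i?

n_i = 3

The photon energy is ΔE = hc/λ = 1240 / 164.1 = 7.556 eV.
With Z = 2, ΔE = 54.40 × (1/n_f² − 1/n_i²), so 1/n_f² − 1/n_i² = 0.1389.
With n_f = 2: 1/n_i² = 1/4 − 0.1389 = 0.1111, so n_i ≈ 3.00.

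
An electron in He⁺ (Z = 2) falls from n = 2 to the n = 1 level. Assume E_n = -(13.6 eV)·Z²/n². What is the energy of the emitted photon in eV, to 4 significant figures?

The Bohr energies scale as Z², so for Z = 2: E_n = −54.40/n² eV.
E_2 = −54.40/4 = −13.60 eV and E_1 = −54.40/1 = −54.40 eV.
The photon energy is |E_2 − E_1| = 40.80 eV.

40.80 eV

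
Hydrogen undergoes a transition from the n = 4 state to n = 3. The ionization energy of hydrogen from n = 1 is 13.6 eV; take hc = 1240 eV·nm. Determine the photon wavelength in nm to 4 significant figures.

ΔE = 13.60 × (1/3² − 1/4²) = 13.60 × 0.04861 = 0.6611 eV.
λ = hc/ΔE = 1240 / 0.6611 = 1876 nm.
This line belongs to the Paschen series.

1876 nm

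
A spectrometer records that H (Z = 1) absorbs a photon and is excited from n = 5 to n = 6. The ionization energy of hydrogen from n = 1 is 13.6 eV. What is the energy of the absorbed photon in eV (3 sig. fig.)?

0.166 eV

E_6 = −13.60/36 = −0.3778 eV and E_5 = −13.60/25 = −0.5440 eV.
The photon energy is |E_6 − E_5| = 0.166 eV.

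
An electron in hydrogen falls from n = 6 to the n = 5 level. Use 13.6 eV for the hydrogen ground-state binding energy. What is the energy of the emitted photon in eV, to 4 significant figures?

0.1662 eV

E_6 = −13.60/36 = −0.3778 eV and E_5 = −13.60/25 = −0.5440 eV.
The photon energy is |E_6 − E_5| = 0.1662 eV.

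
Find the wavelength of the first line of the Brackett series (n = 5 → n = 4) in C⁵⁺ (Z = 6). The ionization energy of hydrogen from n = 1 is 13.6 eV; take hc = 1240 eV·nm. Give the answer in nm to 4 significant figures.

The Brackett series terminates on n_f = 4; the first line has n_i = 4+1 = 5.
ΔE = 489.6 × (1/4² − 1/5²) = 11.02 eV.
λ = 1240 / 11.02 = 112.6 nm.

112.6 nm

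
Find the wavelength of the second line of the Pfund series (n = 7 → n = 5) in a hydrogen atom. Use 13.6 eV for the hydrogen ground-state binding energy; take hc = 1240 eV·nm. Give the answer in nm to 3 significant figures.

The Pfund series terminates on n_f = 5; the second line has n_i = 5+2 = 7.
ΔE = 13.60 × (1/5² − 1/7²) = 0.2664 eV.
λ = 1240 / 0.2664 = 4650 nm.

4650 nm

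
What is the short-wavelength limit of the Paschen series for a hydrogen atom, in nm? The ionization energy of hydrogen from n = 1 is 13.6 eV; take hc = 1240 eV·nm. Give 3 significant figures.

The Paschen series has lower level n_f = 3; the series limit corresponds to n_i → ∞.
ΔE_max = 13.6 × 1 / 3² = 1.511 eV.
λ_min = 1240 / 1.511 = 821 nm.

821 nm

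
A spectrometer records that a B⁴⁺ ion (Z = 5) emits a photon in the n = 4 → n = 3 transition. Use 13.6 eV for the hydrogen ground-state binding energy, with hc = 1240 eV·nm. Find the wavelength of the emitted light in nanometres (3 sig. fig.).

75.0 nm

For Z = 5 the level energies scale as Z², so the effective Rydberg energy is 13.6 × 25 = 340.0 eV.
ΔE = 340.0 × (1/3² − 1/4²) = 340.0 × 0.04861 = 16.53 eV.
λ = hc/ΔE = 1240 / 16.53 = 75.0 nm.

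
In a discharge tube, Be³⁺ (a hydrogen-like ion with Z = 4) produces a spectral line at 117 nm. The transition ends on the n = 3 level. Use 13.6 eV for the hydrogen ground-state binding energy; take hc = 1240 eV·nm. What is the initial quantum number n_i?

The photon energy is ΔE = hc/λ = 1240 / 117 = 10.60 eV.
With Z = 4, ΔE = 217.6 × (1/n_f² − 1/n_i²), so 1/n_f² − 1/n_i² = 0.04871.
With n_f = 3: 1/n_i² = 1/9 − 0.04871 = 0.06241, so n_i ≈ 4.00.

n_i = 4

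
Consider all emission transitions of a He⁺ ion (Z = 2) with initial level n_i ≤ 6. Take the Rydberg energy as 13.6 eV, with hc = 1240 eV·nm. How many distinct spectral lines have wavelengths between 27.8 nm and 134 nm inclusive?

Enumerate all n_i → n_f pairs with 1 ≤ n_f < n_i ≤ 6 and compute λ = 1240 / [13.6·4·(1/n_f² − 1/n_i²)].
Lines falling in [27.8, 134] nm: 2→1 (30.39 nm), 6→2 (102.6 nm), 5→2 (108.5 nm), 4→2 (121.6 nm).

4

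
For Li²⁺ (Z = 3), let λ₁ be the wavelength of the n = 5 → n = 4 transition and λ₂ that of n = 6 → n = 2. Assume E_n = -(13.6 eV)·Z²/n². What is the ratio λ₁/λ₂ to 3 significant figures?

λ ∝ 1/ΔE ∝ 1/(1/n_f² − 1/n_i²), and the Z² and hc factors cancel in the ratio.
λ₁/λ₂ = (1/2² − 1/6²)/(1/4² − 1/5²) = 0.2222/0.02250 = 9.88.

9.88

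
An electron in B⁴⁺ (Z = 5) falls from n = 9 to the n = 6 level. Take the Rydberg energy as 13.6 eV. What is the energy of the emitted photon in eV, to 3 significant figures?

The Bohr energies scale as Z², so for Z = 5: E_n = −340.0/n² eV.
E_9 = −340.0/81 = −4.198 eV and E_6 = −340.0/36 = −9.444 eV.
The photon energy is |E_9 − E_6| = 5.25 eV.

5.25 eV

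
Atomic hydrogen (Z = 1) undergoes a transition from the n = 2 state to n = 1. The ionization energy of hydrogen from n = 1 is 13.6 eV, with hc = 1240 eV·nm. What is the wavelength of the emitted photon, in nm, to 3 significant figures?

122 nm

ΔE = 13.60 × (1/1² − 1/2²) = 13.60 × 0.7500 = 10.20 eV.
λ = hc/ΔE = 1240 / 10.20 = 122 nm.
This line belongs to the Lyman series.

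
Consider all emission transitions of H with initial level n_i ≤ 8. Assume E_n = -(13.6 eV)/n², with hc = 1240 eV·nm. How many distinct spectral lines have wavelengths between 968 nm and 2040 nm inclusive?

Enumerate all n_i → n_f pairs with 1 ≤ n_f < n_i ≤ 8 and compute λ = 1240 / [13.6·1·(1/n_f² − 1/n_i²)].
Lines falling in [968, 2040] nm: 7→3 (1005 nm), 6→3 (1094 nm), 5→3 (1282 nm), 4→3 (1876 nm), 8→4 (1945 nm).

5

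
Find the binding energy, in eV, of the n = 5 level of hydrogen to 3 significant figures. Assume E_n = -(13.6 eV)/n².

E_5 = −13.60/25 = −0.544 eV, so ionization (to E = 0) requires 0.544 eV.

0.544 eV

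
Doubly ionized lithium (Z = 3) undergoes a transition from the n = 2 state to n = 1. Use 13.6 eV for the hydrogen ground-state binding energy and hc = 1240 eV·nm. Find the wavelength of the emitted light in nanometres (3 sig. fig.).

13.5 nm

For Z = 3 the level energies scale as Z², so the effective Rydberg energy is 13.6 × 9 = 122.4 eV.
ΔE = 122.4 × (1/1² − 1/2²) = 122.4 × 0.7500 = 91.80 eV.
λ = hc/ΔE = 1240 / 91.80 = 13.5 nm.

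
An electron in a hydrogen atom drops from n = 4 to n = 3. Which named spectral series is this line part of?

The series is set by the lower level: n_f = 3 is the Paschen series.

Paschen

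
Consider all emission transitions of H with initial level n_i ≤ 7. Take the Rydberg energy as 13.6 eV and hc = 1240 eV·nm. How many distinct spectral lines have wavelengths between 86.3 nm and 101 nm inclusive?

Enumerate all n_i → n_f pairs with 1 ≤ n_f < n_i ≤ 7 and compute λ = 1240 / [13.6·1·(1/n_f² − 1/n_i²)].
Lines falling in [86.3, 101] nm: 7→1 (93.08 nm), 6→1 (93.78 nm), 5→1 (94.98 nm), 4→1 (97.25 nm).

4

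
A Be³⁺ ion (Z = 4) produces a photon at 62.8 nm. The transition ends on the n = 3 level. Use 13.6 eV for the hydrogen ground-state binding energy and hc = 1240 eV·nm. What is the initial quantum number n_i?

The photon energy is ΔE = hc/λ = 1240 / 62.8 = 19.75 eV.
With Z = 4, ΔE = 217.6 × (1/n_f² − 1/n_i²), so 1/n_f² − 1/n_i² = 0.09074.
With n_f = 3: 1/n_i² = 1/9 − 0.09074 = 0.02037, so n_i ≈ 7.01.

n_i = 7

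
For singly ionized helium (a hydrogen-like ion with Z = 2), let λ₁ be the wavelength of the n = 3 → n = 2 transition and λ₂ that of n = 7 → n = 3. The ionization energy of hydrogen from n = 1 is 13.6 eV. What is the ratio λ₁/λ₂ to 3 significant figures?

0.653

λ ∝ 1/ΔE ∝ 1/(1/n_f² − 1/n_i²), and the Z² and hc factors cancel in the ratio.
λ₁/λ₂ = (1/3² − 1/7²)/(1/2² − 1/3²) = 0.09070/0.1389 = 0.653.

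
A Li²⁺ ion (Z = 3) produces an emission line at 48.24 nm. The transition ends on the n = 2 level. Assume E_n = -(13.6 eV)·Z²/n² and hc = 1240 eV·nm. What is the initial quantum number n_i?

The photon energy is ΔE = hc/λ = 1240 / 48.24 = 25.70 eV.
With Z = 3, ΔE = 122.4 × (1/n_f² − 1/n_i²), so 1/n_f² − 1/n_i² = 0.2100.
With n_f = 2: 1/n_i² = 1/4 − 0.2100 = 0.03999, so n_i ≈ 5.00.

n_i = 5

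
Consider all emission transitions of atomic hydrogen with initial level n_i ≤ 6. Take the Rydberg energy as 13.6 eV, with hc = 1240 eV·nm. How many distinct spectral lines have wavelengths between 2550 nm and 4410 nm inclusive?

Enumerate all n_i → n_f pairs with 1 ≤ n_f < n_i ≤ 6 and compute λ = 1240 / [13.6·1·(1/n_f² − 1/n_i²)].
Lines falling in [2550, 4410] nm: 6→4 (2626 nm), 5→4 (4052 nm).

2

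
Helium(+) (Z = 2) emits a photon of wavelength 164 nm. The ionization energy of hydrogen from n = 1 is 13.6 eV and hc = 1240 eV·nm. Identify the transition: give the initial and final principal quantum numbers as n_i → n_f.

The photon energy is ΔE = hc/λ = 1240 / 164 = 7.561 eV.
With Z = 2, ΔE = 54.40 × (1/n_f² − 1/n_i²), so 1/n_f² − 1/n_i² = 0.1390.
Trying n_f = 2 gives 1/n_i² = 0.1110, i.e. n_i ≈ 3; this pair matches.

n_i = 3, n_f = 2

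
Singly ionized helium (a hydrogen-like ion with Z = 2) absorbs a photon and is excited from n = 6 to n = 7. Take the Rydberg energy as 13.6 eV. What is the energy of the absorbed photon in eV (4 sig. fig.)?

The Bohr energies scale as Z², so for Z = 2: E_n = −54.40/n² eV.
E_7 = −54.40/49 = −1.110 eV and E_6 = −54.40/36 = −1.511 eV.
The photon energy is |E_7 − E_6| = 0.4009 eV.

0.4009 eV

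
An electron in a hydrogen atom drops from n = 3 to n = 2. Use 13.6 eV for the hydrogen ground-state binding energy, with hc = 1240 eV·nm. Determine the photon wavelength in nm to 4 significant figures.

656.5 nm

ΔE = 13.60 × (1/2² − 1/3²) = 13.60 × 0.1389 = 1.889 eV.
λ = hc/ΔE = 1240 / 1.889 = 656.5 nm.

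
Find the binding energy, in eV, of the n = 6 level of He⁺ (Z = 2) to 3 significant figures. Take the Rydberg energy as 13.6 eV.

E_n = −13.6 Z²/n² = −54.40/n² eV for Z = 2.
E_6 = −54.40/36 = −1.51 eV, so ionization (to E = 0) requires 1.51 eV.

1.51 eV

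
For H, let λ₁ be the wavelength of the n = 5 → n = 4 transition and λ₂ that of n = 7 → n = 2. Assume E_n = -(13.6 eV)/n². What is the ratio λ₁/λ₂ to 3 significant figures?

λ ∝ 1/ΔE ∝ 1/(1/n_f² − 1/n_i²), and the Z² and hc factors cancel in the ratio.
λ₁/λ₂ = (1/2² − 1/7²)/(1/4² − 1/5²) = 0.2296/0.02250 = 10.2.

10.2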